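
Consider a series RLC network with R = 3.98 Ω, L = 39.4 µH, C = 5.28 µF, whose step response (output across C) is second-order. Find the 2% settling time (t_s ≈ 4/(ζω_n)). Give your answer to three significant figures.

For a series RLC circuit (capacitor voltage as output), ω_n = 1/√(LC) = 1/√(39.4 µH · 5.28 µF) = 69300 rad/s.
ζ = (R/2)·√(C/L) = (3.98/2)·√(5.28 µF/39.4 µH) = 0.728.
t_s ≈ 4/(ζω_n) = 0.0000792 s.

t_s ≈ 0.0000792 s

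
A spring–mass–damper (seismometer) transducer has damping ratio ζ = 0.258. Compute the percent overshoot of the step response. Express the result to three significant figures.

%OS ≈ 43.2%

For an underdamped second-order system, %OS = 100·exp(−πζ/√(1−ζ²)).
πζ/√(1−ζ²) = π·0.258/√(1−0.0666) = 0.8389, so %OS = 100·e^(−0.8389) = 43.2%.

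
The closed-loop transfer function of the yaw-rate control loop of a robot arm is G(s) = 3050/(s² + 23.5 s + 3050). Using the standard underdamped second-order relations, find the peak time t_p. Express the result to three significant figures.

t_p ≈ 0.0582 s

ω_n = √3050 = 55.2 rad/s; ζ = 23.5/(2·55.2) = 0.213.
ω_d = 55.2·√(1 − 0.213²) = 54.0 rad/s. Then t_p = π/ω_d = 0.0582 s.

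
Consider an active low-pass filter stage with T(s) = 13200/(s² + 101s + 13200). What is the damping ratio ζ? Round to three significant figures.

ω_n = √13200 = 115 rad/s; ζ = 101/(2·115) = 0.440.

ζ ≈ 0.440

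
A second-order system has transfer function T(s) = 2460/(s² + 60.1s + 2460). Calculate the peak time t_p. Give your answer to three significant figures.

t_p ≈ 0.0796 s

ω_n = √2460 = 49.6 rad/s; ζ = 60.1/(2·49.6) = 0.606.
ω_d = 49.6·√(1 − 0.606²) = 39.5 rad/s. Then t_p = π/ω_d = 0.0796 s.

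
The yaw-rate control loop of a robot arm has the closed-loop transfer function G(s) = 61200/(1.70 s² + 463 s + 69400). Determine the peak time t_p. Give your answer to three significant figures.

Dividing through by 1.70: denominator becomes s² + 272.4 s + 40820.
So ω_n = √40820 = 202 rad/s and ζ = 272.4/(2·202) = 0.674.
The damped frequency ω_d = ω_n√(1−ζ²) = 149 rad/s. t_p = π/ω_d = 0.0210 s.

t_p ≈ 0.0210 s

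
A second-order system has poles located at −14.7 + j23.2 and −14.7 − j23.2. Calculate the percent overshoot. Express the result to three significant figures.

|pole| = ω_n = √(14.7² + 23.2²) = 27.5 rad/s; ζ = cos θ = σ/ω_n = 0.535.
%OS = 100·exp(−πζ/√(1−ζ²)) = 13.7%.

%OS ≈ 13.7%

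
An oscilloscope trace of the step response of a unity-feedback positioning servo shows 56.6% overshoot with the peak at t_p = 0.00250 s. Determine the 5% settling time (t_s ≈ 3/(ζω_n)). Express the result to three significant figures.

t_s ≈ 0.0132 s

ζ from %OS: ζ = |ln 0.566|/√(π²+ln²0.566) = 0.178.
From t_p = π/ω_d, ω_d = π/0.00250 = 1260 rad/s, so ω_n = ω_d/√(1−ζ²) = 1280 rad/s.
t_s ≈ 3/(ζω_n) = 3/(0.178·1280) = 0.0132 s.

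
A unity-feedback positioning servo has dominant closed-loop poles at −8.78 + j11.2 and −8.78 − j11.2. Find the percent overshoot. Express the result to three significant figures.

%OS ≈ 8.52%

The poles are at −σ ± jω_d with σ = 8.78 and ω_d = 11.2, so ω_n = √(σ²+ω_d²) = 14.2 rad/s and ζ = σ/ω_n = 0.617.
%OS = 100 e^{−πζ/√(1−ζ²)} with ζ = 0.617 gives 8.52%.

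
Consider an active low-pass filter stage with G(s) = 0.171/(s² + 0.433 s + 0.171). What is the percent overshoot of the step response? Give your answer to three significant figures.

%OS ≈ 14.5%

ω_n = √0.171 = 0.414 rad/s; ζ = 0.433/(2·0.414) = 0.524.
%OS = 100·exp(−πζ/√(1−ζ²)) = 14.5%.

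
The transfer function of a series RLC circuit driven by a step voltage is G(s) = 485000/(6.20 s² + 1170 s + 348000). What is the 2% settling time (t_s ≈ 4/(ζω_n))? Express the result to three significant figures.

Dividing through by 6.20: denominator becomes s² + 188.7 s + 56130.
So ω_n = √56130 = 237 rad/s and ζ = 188.7/(2·237) = 0.398.
t_s ≈ 4/(ζω_n) = 0.0424 s.

t_s ≈ 0.0424 s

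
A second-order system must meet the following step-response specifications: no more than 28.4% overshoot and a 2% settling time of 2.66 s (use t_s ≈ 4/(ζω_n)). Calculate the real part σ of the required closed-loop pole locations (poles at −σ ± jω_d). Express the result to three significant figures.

The settling-time spec alone fixes σ = ζω_n = 4/t_s = 4/2.66 = 1.50.
(Overshoot then fixes ζ = 0.372 and hence ω_d = σ·√(1−ζ²)/ζ = 3.75 rad/s.)

σ ≈ 1.50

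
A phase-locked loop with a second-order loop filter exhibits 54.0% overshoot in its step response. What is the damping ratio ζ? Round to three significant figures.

ζ = −ln(OS)/√(π² + (ln OS)²). With OS = 0.540, ln OS = −0.6162 and ζ = 0.6162/3.201 = 0.192.

ζ ≈ 0.192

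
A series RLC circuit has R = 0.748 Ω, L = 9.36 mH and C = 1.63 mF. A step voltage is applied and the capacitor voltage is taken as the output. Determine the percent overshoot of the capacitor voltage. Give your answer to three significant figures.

For a series RLC circuit (capacitor voltage as output), ω_n = 1/√(LC) = 1/√(9.36 mH · 1.63 mF) = 256 rad/s.
ζ = (R/2)·√(C/L) = (0.748/2)·√(1.63 mF/9.36 mH) = 0.156.
%OS = 100·exp(−πζ/√(1−ζ²)) = 60.9%.

%OS ≈ 60.9%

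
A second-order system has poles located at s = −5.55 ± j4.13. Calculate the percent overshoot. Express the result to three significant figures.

%OS ≈ 1.47%

With σ = 5.55, ω_d = 4.13: ω_n = √(σ²+ω_d²) = 6.92 rad/s, ζ = σ/ω_n = 0.802.
%OS = 100 e^{−πζ/√(1−ζ²)} with ζ = 0.802 gives 1.47%.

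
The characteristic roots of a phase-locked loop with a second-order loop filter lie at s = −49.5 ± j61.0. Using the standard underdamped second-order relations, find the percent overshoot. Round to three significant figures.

%OS ≈ 7.81%

|pole| = ω_n = √(49.5² + 61.0²) = 78.6 rad/s; ζ = cos θ = σ/ω_n = 0.630.
Overshoot: exp(−π·0.630/√(1−0.630²)) = 0.0781, i.e. 7.81%.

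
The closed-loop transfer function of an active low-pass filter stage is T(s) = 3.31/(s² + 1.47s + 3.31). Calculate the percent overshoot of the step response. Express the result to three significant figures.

%OS ≈ 25.0%

Matching coefficients with s² + 2ζω_n s + ω_n² gives ω_n² = 3.31 ⇒ ω_n = 1.82 rad/s, and ζ = 1.47/(2ω_n) = 0.404.
%OS = 100·exp(−πζ/√(1−ζ²)) = 25.0%.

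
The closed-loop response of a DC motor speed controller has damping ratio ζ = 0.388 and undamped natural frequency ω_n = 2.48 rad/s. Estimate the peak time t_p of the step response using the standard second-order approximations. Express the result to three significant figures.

t_p ≈ 1.37 s

The damped frequency is ω_d = ω_n√(1−ζ²) = 2.48·√(1−0.151) = 2.29 rad/s.
Peak time t_p = π/ω_d = π/2.29 = 1.37 s.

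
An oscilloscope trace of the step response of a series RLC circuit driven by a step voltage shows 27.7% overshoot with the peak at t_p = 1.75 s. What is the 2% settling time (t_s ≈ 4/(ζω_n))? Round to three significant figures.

t_s ≈ 5.45 s

ζ from %OS: ζ = |ln 0.277|/√(π²+ln²0.277) = 0.378.
t_p = π/ω_d ⇒ ω_d = 1.80 rad/s; then ω_n = ω_d/√(1−ζ²) = 1.94 rad/s.
t_s ≈ 4/(ζω_n) = 4/(0.378·1.94) = 5.45 s.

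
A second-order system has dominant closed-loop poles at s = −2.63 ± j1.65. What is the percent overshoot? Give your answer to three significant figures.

With σ = 2.63, ω_d = 1.65: ω_n = √(σ²+ω_d²) = 3.10 rad/s, ζ = σ/ω_n = 0.847.
%OS = 100·exp(−πζ/√(1−ζ²)) = 0.669%.

%OS ≈ 0.669%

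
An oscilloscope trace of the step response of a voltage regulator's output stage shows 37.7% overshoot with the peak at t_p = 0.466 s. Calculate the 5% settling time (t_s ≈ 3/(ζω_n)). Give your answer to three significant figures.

The overshoot fixes ζ = −ln(OS)/√(π²+ln²(OS)) = 0.297.
From t_p = π/ω_d, ω_d = π/0.466 = 6.74 rad/s, so ω_n = ω_d/√(1−ζ²) = 7.06 rad/s.
t_s ≈ 3/(ζω_n) = 3/(0.297·7.06) = 1.43 s.

t_s ≈ 1.43 s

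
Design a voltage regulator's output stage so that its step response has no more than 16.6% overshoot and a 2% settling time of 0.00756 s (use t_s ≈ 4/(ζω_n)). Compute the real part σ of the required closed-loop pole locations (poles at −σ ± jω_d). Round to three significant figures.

σ ≈ 529

The settling-time spec alone fixes σ = ζω_n = 4/t_s = 4/0.00756 = 529.
(Overshoot then fixes ζ = 0.496 and hence ω_d = σ·√(1−ζ²)/ζ = 926 rad/s.)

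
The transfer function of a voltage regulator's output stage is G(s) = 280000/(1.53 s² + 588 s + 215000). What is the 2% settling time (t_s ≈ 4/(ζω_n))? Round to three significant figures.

Dividing through by 1.53: denominator becomes s² + 384.3 s + 140500.
So ω_n = √140500 = 375 rad/s and ζ = 384.3/(2·375) = 0.513.
t_s ≈ 4/(ζω_n) = 0.0208 s.

t_s ≈ 0.0208 s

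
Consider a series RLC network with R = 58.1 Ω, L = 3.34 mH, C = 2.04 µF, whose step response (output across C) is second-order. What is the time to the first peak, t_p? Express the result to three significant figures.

t_p ≈ 0.000373 s

For a series RLC circuit (capacitor voltage as output), ω_n = 1/√(LC) = 1/√(3.34 mH · 2.04 µF) = 12100 rad/s.
ζ = (R/2)·√(C/L) = (58.1/2)·√(2.04 µF/3.34 mH) = 0.718.
The damped frequency ω_d = ω_n√(1−ζ²) = 8430 rad/s. t_p = π/ω_d = 0.000373 s.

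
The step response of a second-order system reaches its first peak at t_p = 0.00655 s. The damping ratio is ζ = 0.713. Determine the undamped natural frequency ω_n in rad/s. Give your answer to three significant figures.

Peak time t_p = π/ω_d, so ω_d = π/t_p = π/0.00655 = 480 rad/s.
ω_n = ω_d/√(1−ζ²) = 480/√0.492 = 684 rad/s.

ω_n ≈ 684 rad/s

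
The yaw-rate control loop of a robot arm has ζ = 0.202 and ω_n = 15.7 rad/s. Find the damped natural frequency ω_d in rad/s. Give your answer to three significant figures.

ω_d ≈ 15.4 rad/s

ω_d = ω_n√(1−ζ²) = 15.7·√0.959 = 15.4 rad/s.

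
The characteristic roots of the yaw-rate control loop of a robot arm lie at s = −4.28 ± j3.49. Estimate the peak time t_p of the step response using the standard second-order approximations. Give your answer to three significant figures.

t_p ≈ 0.900 s

t_p = π/ω_d with ω_d = 3.49 (the imaginary part), so t_p = 0.900 s.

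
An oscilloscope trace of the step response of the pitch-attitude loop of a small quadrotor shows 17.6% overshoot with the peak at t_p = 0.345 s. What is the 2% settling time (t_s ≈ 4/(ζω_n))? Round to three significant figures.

The overshoot fixes ζ = −ln(OS)/√(π²+ln²(OS)) = 0.484.
From t_p = π/ω_d, ω_d = π/0.345 = 9.11 rad/s, so ω_n = ω_d/√(1−ζ²) = 10.4 rad/s.
t_s ≈ 4/(ζω_n) = 4/(0.484·10.4) = 0.794 s.

t_s ≈ 0.794 s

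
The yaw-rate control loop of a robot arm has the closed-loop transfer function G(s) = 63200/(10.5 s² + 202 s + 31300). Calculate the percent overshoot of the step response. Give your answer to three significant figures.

Dividing through by 10.5: denominator becomes s² + 19.24 s + 2981.
So ω_n = √2981 = 54.6 rad/s and ζ = 19.24/(2·54.6) = 0.176.
Overshoot: exp(−π·0.176/√(1−0.176²)) = 0.570, i.e. 57.0%.

%OS ≈ 57.0%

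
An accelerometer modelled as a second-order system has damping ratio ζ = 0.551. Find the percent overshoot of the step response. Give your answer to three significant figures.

%OS ≈ 12.6%

For an underdamped second-order system, %OS = 100·exp(−πζ/√(1−ζ²)).
πζ/√(1−ζ²) = π·0.551/√(1−0.304) = 2.074, so %OS = 100·e^(−2.074) = 12.6%.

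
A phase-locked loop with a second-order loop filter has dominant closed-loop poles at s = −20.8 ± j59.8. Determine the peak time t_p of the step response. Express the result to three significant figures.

t_p ≈ 0.0525 s

t_p = π/ω_d with ω_d = 59.8 (the imaginary part), so t_p = 0.0525 s.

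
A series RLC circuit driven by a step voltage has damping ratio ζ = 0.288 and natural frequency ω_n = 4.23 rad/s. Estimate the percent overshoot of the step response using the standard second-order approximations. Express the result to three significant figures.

For an underdamped second-order system, %OS = 100·exp(−πζ/√(1−ζ²)).
πζ/√(1−ζ²) = π·0.288/√(1−0.0829) = 0.9448, so %OS = 100·e^(−0.9448) = 38.9%.

%OS ≈ 38.9%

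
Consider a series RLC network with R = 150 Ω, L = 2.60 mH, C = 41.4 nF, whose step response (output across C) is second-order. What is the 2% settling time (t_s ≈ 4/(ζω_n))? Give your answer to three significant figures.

t_s ≈ 0.000139 s

For a series RLC circuit (capacitor voltage as output), ω_n = 1/√(LC) = 1/√(2.60 mH · 41.4 nF) = 96400 rad/s.
ζ = (R/2)·√(C/L) = (150/2)·√(41.4 nF/2.60 mH) = 0.299.
t_s ≈ 4/(ζω_n) = 0.000139 s.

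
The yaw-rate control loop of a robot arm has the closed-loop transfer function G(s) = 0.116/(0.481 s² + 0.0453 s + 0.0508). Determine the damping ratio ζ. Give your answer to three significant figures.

ζ ≈ 0.145

Dividing through by 0.481: denominator becomes s² + 0.09418 s + 0.1056.
So ω_n = √0.1056 = 0.325 rad/s and ζ = 0.09418/(2·0.325) = 0.145.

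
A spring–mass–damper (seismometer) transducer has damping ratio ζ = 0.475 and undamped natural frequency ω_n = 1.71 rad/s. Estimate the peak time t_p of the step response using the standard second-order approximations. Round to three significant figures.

t_p ≈ 2.09 s

The damped frequency is ω_d = ω_n√(1−ζ²) = 1.71·√(1−0.226) = 1.50 rad/s.
Peak time t_p = π/ω_d = π/1.50 = 2.09 s.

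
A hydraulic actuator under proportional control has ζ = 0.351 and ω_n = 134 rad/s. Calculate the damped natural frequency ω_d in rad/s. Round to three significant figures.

ω_d ≈ 125 rad/s

ω_d = ω_n√(1−ζ²) = 134·√0.877 = 125 rad/s.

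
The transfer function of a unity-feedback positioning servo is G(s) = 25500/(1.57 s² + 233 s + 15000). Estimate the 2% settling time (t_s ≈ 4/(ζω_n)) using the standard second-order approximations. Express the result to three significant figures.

Dividing through by 1.57: denominator becomes s² + 148.4 s + 9554.
So ω_n = √9554 = 97.7 rad/s and ζ = 148.4/(2·97.7) = 0.759.
t_s ≈ 4/(ζω_n) = 0.0539 s.

t_s ≈ 0.0539 s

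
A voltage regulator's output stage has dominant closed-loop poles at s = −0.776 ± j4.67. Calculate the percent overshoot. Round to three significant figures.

%OS ≈ 59.3%

The poles are at −σ ± jω_d with σ = 0.776 and ω_d = 4.67, so ω_n = √(σ²+ω_d²) = 4.73 rad/s and ζ = σ/ω_n = 0.164.
Overshoot: exp(−π·0.164/√(1−0.164²)) = 0.593, i.e. 59.3%.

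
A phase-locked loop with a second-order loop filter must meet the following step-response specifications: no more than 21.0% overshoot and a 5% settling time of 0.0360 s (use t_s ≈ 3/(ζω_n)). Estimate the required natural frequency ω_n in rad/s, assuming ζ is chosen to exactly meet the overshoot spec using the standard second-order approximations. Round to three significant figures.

ω_n ≈ 187 rad/s

From %OS = 100·exp(−πζ/√(1−ζ²)), invert to get ζ = −ln(OS)/√(π² + ln²(OS)) with OS = 0.210.
−ln 0.210 = 1.561, so ζ = 1.561/√(π² + 2.436) = 0.445.
From t_s ≈ 3/(ζω_n): ω_n = 3/(ζ·t_s) = 3/(0.445·0.0360) = 187 rad/s.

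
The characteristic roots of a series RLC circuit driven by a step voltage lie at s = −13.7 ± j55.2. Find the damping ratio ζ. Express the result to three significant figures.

ζ ≈ 0.241

The poles are at −σ ± jω_d with σ = 13.7 and ω_d = 55.2, so ω_n = √(σ²+ω_d²) = 56.9 rad/s and ζ = σ/ω_n = 0.241.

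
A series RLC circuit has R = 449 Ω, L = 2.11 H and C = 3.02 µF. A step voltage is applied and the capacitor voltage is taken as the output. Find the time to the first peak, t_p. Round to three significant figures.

For a series RLC circuit (capacitor voltage as output), ω_n = 1/√(LC) = 1/√(2.11 H · 3.02 µF) = 396 rad/s.
ζ = (R/2)·√(C/L) = (449/2)·√(3.02 µF/2.11 H) = 0.269.
The damped frequency ω_d = ω_n√(1−ζ²) = 382 rad/s. t_p = π/ω_d = 0.00823 s.

t_p ≈ 0.00823 s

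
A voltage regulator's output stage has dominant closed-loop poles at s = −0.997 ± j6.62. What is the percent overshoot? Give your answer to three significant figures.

|pole| = ω_n = √(0.997² + 6.62²) = 6.69 rad/s; ζ = cos θ = σ/ω_n = 0.149.
%OS = 100 e^{−πζ/√(1−ζ²)} with ζ = 0.149 gives 62.3%.

%OS ≈ 62.3%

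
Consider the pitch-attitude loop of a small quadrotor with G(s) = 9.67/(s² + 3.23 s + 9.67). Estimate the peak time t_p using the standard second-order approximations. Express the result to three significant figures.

ω_n = √9.67 = 3.11 rad/s; ζ = 3.23/(2·3.11) = 0.519.
ω_d = 3.11·√(1 − 0.519²) = 2.66 rad/s. Then t_p = π/ω_d = 1.18 s.

t_p ≈ 1.18 s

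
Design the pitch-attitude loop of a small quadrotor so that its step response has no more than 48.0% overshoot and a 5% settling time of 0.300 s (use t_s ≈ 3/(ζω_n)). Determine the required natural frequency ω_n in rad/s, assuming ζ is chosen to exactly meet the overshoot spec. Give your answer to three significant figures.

Inverting the overshoot relation: ζ = |ln 0.480|/√(π² + ln²0.480) = 0.228.
From t_s ≈ 3/(ζω_n): ω_n = 3/(ζ·t_s) = 3/(0.228·0.300) = 44.0 rad/s.

ω_n ≈ 44.0 rad/s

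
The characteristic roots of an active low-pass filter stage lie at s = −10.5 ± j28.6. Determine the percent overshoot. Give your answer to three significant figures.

With σ = 10.5, ω_d = 28.6: ω_n = √(σ²+ω_d²) = 30.5 rad/s, ζ = σ/ω_n = 0.345.
%OS = 100 e^{−πζ/√(1−ζ²)} with ζ = 0.345 gives 31.6%.

%OS ≈ 31.6%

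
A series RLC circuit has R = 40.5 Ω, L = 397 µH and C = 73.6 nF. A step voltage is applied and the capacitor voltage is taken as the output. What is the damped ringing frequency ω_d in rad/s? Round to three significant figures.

ω_d ≈ 178000 rad/s

For a series RLC circuit (capacitor voltage as output), ω_n = 1/√(LC) = 1/√(397 µH · 73.6 nF) = 185000 rad/s.
ζ = (R/2)·√(C/L) = (40.5/2)·√(73.6 nF/397 µH) = 0.276.
ω_d = 185000·√(1 − 0.276²) = 178000 rad/s.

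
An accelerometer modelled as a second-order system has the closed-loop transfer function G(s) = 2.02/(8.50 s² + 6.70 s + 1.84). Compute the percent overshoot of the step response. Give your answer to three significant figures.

%OS ≈ 0.669%

Dividing through by 8.50: denominator becomes s² + 0.7882 s + 0.2165.
So ω_n = √0.2165 = 0.465 rad/s and ζ = 0.7882/(2·0.465) = 0.847.
Overshoot: exp(−π·0.847/√(1−0.847²)) = 0.00669, i.e. 0.669%.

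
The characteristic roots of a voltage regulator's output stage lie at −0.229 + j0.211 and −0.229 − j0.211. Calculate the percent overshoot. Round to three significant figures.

With σ = 0.229, ω_d = 0.211: ω_n = √(σ²+ω_d²) = 0.311 rad/s, ζ = σ/ω_n = 0.735.
%OS = 100·exp(−πζ/√(1−ζ²)) = 3.31%.

%OS ≈ 3.31%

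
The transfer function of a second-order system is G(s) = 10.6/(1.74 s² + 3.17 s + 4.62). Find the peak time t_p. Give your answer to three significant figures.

Dividing through by 1.74: denominator becomes s² + 1.822 s + 2.655.
So ω_n = √2.655 = 1.63 rad/s and ζ = 1.822/(2·1.63) = 0.559.
ω_d = ω_n√(1−ζ²) = 1.35 rad/s. t_p = π/ω_d = 2.33 s.

t_p ≈ 2.33 s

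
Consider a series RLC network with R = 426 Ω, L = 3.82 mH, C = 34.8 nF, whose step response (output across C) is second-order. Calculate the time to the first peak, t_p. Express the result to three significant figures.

t_p ≈ 0.0000473 s

For a series RLC circuit (capacitor voltage as output), ω_n = 1/√(LC) = 1/√(3.82 mH · 34.8 nF) = 86700 rad/s.
ζ = (R/2)·√(C/L) = (426/2)·√(34.8 nF/3.82 mH) = 0.643.
The damped frequency ω_d = ω_n√(1−ζ²) = 66400 rad/s. t_p = π/ω_d = 0.0000473 s.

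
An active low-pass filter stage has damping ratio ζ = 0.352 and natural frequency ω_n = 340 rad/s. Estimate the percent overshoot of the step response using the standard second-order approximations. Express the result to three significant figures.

%OS ≈ 30.7%

For an underdamped second-order system, %OS = 100·exp(−πζ/√(1−ζ²)).
πζ/√(1−ζ²) = π·0.352/√(1−0.124) = 1.181, so %OS = 100·e^(−1.181) = 30.7%.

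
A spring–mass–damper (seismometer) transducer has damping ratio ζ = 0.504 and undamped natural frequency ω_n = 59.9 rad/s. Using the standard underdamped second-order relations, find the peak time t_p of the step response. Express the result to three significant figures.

t_p ≈ 0.0607 s

The damped frequency is ω_d = ω_n√(1−ζ²) = 59.9·√(1−0.254) = 51.7 rad/s.
Peak time t_p = π/ω_d = π/51.7 = 0.0607 s.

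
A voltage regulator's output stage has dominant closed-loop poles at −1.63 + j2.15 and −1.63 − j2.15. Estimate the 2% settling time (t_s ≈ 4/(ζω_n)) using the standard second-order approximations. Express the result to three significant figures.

t_s ≈ 2.45 s

For poles at −σ ± jω_d, ζω_n = σ = 1.63, so t_s ≈ 4/σ = 2.45 s.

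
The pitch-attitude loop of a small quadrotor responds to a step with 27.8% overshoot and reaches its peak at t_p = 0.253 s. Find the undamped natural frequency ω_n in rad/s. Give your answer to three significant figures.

From the overshoot, ζ = −ln(OS)/√(π²+ln²(OS)) = 0.377.
t_p = π/ω_d ⇒ ω_d = 12.4 rad/s; then ω_n = ω_d/√(1−ζ²) = 13.4 rad/s.

ω_n ≈ 13.4 rad/s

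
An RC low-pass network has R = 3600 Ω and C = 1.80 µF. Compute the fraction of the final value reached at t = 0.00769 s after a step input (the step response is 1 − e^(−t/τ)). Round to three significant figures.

y/y_∞ ≈ 0.695

τ = RC = 3600 × 1.80 µF = 0.00648 s.
y(t)/y_∞ = 1 − e^(−t/τ) = 1 − e^(−0.00769/0.00648) = 1 − e^(−1.19) = 0.695.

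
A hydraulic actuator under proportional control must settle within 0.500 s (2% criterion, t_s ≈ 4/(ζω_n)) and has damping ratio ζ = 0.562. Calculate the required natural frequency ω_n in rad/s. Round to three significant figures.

Rearranging t_s ≈ 4/(ζω_n) gives ω_n = 4/(ζ·t_s) = 4/(0.562 × 0.500) = 14.2 rad/s.

ω_n ≈ 14.2 rad/s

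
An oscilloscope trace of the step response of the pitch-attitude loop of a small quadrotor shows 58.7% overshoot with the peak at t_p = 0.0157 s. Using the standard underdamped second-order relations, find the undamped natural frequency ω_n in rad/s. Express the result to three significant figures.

ω_n ≈ 203 rad/s

ζ from %OS: ζ = |ln 0.587|/√(π²+ln²0.587) = 0.167.
t_p = π/ω_d ⇒ ω_d = 200 rad/s; then ω_n = ω_d/√(1−ζ²) = 203 rad/s.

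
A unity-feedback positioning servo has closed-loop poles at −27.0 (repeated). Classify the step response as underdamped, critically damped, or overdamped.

Since there is a repeated negative-real pole, the response is critically damped.

critically damped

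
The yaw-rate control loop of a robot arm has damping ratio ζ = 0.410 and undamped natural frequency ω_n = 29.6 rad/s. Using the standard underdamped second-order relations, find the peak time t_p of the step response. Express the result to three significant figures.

t_p ≈ 0.116 s

The damped frequency is ω_d = ω_n√(1−ζ²) = 29.6·√(1−0.168) = 27.0 rad/s.
Peak time t_p = π/ω_d = π/27.0 = 0.116 s.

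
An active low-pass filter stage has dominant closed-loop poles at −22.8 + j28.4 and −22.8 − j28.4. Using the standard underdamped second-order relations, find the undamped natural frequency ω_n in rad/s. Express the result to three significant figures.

With σ = 22.8, ω_d = 28.4: ω_n = √(σ²+ω_d²) = 36.4 rad/s, ζ = σ/ω_n = 0.626.

ω_n ≈ 36.4 rad/s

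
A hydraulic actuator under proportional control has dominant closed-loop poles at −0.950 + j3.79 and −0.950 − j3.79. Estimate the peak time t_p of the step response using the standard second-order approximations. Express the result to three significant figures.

t_p = π/ω_d with ω_d = 3.79 (the imaginary part), so t_p = 0.829 s.

t_p ≈ 0.829 s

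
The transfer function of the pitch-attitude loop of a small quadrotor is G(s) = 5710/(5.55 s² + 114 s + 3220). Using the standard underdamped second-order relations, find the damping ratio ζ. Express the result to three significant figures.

ζ ≈ 0.426

Dividing through by 5.55: denominator becomes s² + 20.54 s + 580.2.
So ω_n = √580.2 = 24.1 rad/s and ζ = 20.54/(2·24.1) = 0.426.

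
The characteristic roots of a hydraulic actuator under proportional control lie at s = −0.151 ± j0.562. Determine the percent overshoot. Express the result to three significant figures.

With σ = 0.151, ω_d = 0.562: ω_n = √(σ²+ω_d²) = 0.582 rad/s, ζ = σ/ω_n = 0.259.
%OS = 100·exp(−πζ/√(1−ζ²)) = 43.0%.

%OS ≈ 43.0%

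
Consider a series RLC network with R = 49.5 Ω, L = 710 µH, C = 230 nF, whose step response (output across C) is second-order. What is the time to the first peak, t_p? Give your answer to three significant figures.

For a series RLC circuit (capacitor voltage as output), ω_n = 1/√(LC) = 1/√(710 µH · 230 nF) = 78300 rad/s.
ζ = (R/2)·√(C/L) = (49.5/2)·√(230 nF/710 µH) = 0.445.
The damped frequency ω_d = ω_n√(1−ζ²) = 70100 rad/s. t_p = π/ω_d = 0.0000448 s.

t_p ≈ 0.0000448 s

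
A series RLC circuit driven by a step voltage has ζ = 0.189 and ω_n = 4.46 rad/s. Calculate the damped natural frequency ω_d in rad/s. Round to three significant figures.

ω_d = ω_n√(1−ζ²) = 4.46·√0.964 = 4.38 rad/s.

ω_d ≈ 4.38 rad/s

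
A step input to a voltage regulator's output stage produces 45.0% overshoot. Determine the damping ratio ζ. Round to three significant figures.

ζ ≈ 0.246

From %OS = 100·exp(−πζ/√(1−ζ²)), invert to get ζ = −ln(OS)/√(π² + ln²(OS)) with OS = 0.450.
−ln 0.450 = 0.7985, so ζ = 0.7985/√(π² + 0.6376) = 0.246.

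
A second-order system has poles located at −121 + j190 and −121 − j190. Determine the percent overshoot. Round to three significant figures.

|pole| = ω_n = √(121² + 190²) = 225 rad/s; ζ = cos θ = σ/ω_n = 0.537.
%OS = 100·exp(−πζ/√(1−ζ²)) = 13.5%.

%OS ≈ 13.5%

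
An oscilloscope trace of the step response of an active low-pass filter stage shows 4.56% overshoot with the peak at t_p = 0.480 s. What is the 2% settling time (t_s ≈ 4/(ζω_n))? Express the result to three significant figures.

t_s ≈ 0.622 s

From the overshoot, ζ = −ln(OS)/√(π²+ln²(OS)) = 0.701.
t_p = π/ω_d ⇒ ω_d = 6.54 rad/s; then ω_n = ω_d/√(1−ζ²) = 9.18 rad/s.
t_s ≈ 4/(ζω_n) = 4/(0.701·9.18) = 0.622 s.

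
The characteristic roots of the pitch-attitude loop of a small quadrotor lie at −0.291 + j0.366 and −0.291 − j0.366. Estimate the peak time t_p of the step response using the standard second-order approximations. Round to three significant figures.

t_p = π/ω_d with ω_d = 0.366 (the imaginary part), so t_p = 8.58 s.

t_p ≈ 8.58 s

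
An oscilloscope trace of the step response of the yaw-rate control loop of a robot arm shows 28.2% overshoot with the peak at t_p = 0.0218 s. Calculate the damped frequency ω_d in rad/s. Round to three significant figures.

t_p = π/ω_d, so ω_d = π/0.0218 = 144 rad/s.

ω_d ≈ 144 rad/s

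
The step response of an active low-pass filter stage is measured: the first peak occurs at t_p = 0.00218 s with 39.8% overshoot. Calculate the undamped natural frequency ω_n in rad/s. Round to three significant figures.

ω_n ≈ 1500 rad/s

From the overshoot, ζ = −ln(OS)/√(π²+ln²(OS)) = 0.281.
From t_p = π/ω_d, ω_d = π/0.00218 = 1440 rad/s, so ω_n = ω_d/√(1−ζ²) = 1500 rad/s.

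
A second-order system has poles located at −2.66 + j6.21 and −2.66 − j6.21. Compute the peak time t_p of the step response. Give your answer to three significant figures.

t_p = π/ω_d with ω_d = 6.21 (the imaginary part), so t_p = 0.506 s.

t_p ≈ 0.506 s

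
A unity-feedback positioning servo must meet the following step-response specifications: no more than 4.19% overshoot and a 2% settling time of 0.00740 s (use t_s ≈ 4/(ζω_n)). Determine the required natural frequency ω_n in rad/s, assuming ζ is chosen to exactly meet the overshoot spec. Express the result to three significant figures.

Inverting the overshoot relation: ζ = |ln 0.0419|/√(π² + ln²0.0419) = 0.711.
From t_s ≈ 4/(ζω_n): ω_n = 4/(ζ·t_s) = 4/(0.711·0.00740) = 761 rad/s.

ω_n ≈ 761 rad/s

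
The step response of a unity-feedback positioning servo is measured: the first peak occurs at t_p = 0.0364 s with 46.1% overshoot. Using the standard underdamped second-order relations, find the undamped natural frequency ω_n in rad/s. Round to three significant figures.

ω_n ≈ 88.9 rad/s

The overshoot fixes ζ = −ln(OS)/√(π²+ln²(OS)) = 0.239.
From t_p = π/ω_d, ω_d = π/0.0364 = 86.3 rad/s, so ω_n = ω_d/√(1−ζ²) = 88.9 rad/s.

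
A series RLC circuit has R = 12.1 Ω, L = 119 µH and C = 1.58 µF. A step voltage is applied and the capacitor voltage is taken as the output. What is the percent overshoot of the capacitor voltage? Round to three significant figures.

%OS ≈ 4.71%

For a series RLC circuit (capacitor voltage as output), ω_n = 1/√(LC) = 1/√(119 µH · 1.58 µF) = 72900 rad/s.
ζ = (R/2)·√(C/L) = (12.1/2)·√(1.58 µF/119 µH) = 0.697.
%OS = 100 e^{−πζ/√(1−ζ²)} with ζ = 0.697 gives 4.71%.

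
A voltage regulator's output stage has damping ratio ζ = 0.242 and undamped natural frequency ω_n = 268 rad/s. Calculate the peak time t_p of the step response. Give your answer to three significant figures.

The damped frequency is ω_d = ω_n√(1−ζ²) = 268·√(1−0.0586) = 260 rad/s.
Peak time t_p = π/ω_d = π/260 = 0.0121 s.

t_p ≈ 0.0121 s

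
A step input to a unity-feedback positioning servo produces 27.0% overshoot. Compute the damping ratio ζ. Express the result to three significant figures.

ζ = −ln(OS)/√(π² + (ln OS)²). With OS = 0.270, ln OS = −1.309 and ζ = 1.309/3.404 = 0.385.

ζ ≈ 0.385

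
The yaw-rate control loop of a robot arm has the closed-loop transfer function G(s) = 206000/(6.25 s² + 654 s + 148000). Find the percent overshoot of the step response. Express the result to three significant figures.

Dividing through by 6.25: denominator becomes s² + 104.6 s + 23680.
So ω_n = √23680 = 154 rad/s and ζ = 104.6/(2·154) = 0.340.
%OS = 100 e^{−πζ/√(1−ζ²)} with ζ = 0.340 gives 32.1%.

%OS ≈ 32.1%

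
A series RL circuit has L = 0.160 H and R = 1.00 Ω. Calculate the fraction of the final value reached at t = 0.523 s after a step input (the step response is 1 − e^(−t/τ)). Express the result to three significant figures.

y/y_∞ ≈ 0.962

τ = L/R = 0.160/1.00 = 0.160 s.
y(t)/y_∞ = 1 − e^(−t/τ) = 1 − e^(−0.523/0.160) = 1 − e^(−3.27) = 0.962.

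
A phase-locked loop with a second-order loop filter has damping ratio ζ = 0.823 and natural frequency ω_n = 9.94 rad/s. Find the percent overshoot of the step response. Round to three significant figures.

For an underdamped second-order system, %OS = 100·exp(−πζ/√(1−ζ²)).
πζ/√(1−ζ²) = π·0.823/√(1−0.677) = 4.552, so %OS = 100·e^(−4.552) = 1.05%.

%OS ≈ 1.05%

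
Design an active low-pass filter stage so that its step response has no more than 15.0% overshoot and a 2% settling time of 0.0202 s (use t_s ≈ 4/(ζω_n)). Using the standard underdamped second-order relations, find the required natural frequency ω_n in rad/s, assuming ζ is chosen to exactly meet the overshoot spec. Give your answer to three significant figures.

From %OS = 100·exp(−πζ/√(1−ζ²)), invert to get ζ = −ln(OS)/√(π² + ln²(OS)) with OS = 0.150.
−ln 0.150 = 1.897, so ζ = 1.897/√(π² + 3.599) = 0.517.
Then ω_n = 4/(ζ t_s) = 4/(0.517 × 0.0202) = 383 rad/s.

ω_n ≈ 383 rad/s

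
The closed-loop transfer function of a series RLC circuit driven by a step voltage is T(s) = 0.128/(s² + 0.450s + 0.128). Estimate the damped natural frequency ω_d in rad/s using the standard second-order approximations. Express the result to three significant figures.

ω_d ≈ 0.278 rad/s

Matching coefficients with s² + 2ζω_n s + ω_n² gives ω_n² = 0.128 ⇒ ω_n = 0.358 rad/s, and ζ = 0.450/(2ω_n) = 0.629.
ω_d = ω_n√(1−ζ²) = 0.278 rad/s.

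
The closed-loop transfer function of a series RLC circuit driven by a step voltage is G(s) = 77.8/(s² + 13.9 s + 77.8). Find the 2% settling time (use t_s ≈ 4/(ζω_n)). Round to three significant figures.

Comparing the denominator to s² + 2ζω_n s + ω_n²: ω_n = √77.8 = 8.82 rad/s, and 2ζω_n = 13.9 so ζ = 13.9/(2·8.82) = 0.788.
t_s ≈ 4/(ζω_n) = 4/(0.788·8.82) = 0.576 s.

t_s ≈ 0.576 s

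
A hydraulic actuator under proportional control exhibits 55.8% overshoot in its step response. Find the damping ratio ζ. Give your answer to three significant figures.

From %OS = 100·exp(−πζ/√(1−ζ²)), invert to get ζ = −ln(OS)/√(π² + ln²(OS)) with OS = 0.558.
−ln 0.558 = 0.5834, so ζ = 0.5834/√(π² + 0.3404) = 0.183.

ζ ≈ 0.183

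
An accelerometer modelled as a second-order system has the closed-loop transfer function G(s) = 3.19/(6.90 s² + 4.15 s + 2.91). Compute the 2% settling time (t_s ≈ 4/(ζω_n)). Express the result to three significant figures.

Dividing through by 6.90: denominator becomes s² + 0.6014 s + 0.4217.
So ω_n = √0.4217 = 0.649 rad/s and ζ = 0.6014/(2·0.649) = 0.463.
t_s ≈ 4/(ζω_n) = 13.3 s.

t_s ≈ 13.3 s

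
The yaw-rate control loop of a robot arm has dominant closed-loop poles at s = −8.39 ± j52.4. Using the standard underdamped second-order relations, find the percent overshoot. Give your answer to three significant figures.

|pole| = ω_n = √(8.39² + 52.4²) = 53.1 rad/s; ζ = cos θ = σ/ω_n = 0.158.
%OS = 100·exp(−πζ/√(1−ζ²)) = 60.5%.

%OS ≈ 60.5%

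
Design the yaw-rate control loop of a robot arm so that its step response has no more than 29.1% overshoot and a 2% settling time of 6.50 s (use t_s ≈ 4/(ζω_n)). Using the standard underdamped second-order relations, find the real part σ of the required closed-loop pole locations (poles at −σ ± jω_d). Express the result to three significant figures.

σ ≈ 0.615

The settling-time spec alone fixes σ = ζω_n = 4/t_s = 4/6.50 = 0.615.
(Overshoot then fixes ζ = 0.366 and hence ω_d = σ·√(1−ζ²)/ζ = 1.57 rad/s.)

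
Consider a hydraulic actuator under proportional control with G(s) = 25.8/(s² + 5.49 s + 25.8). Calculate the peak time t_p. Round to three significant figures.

t_p ≈ 0.735 s

Matching coefficients with s² + 2ζω_n s + ω_n² gives ω_n² = 25.8 ⇒ ω_n = 5.08 rad/s, and ζ = 5.49/(2ω_n) = 0.540.
ω_d = ω_n√(1−ζ²) = 4.27 rad/s. Then t_p = π/ω_d = 0.735 s.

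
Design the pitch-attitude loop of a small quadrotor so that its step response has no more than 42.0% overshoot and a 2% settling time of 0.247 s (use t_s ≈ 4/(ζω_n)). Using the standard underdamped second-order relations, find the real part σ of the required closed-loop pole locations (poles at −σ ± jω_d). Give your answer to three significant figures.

The settling-time spec alone fixes σ = ζω_n = 4/t_s = 4/0.247 = 16.2.
(Overshoot then fixes ζ = 0.266 and hence ω_d = σ·√(1−ζ²)/ζ = 58.6 rad/s.)

σ ≈ 16.2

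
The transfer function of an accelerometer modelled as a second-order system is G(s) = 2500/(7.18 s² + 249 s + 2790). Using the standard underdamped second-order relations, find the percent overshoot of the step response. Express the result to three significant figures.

%OS ≈ 0.300%

Dividing through by 7.18: denominator becomes s² + 34.68 s + 388.6.
So ω_n = √388.6 = 19.7 rad/s and ζ = 34.68/(2·19.7) = 0.880.
Overshoot: exp(−π·0.880/√(1−0.880²)) = 0.00300, i.e. 0.300%.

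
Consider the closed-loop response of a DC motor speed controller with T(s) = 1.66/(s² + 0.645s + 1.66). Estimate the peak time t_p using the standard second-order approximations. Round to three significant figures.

t_p ≈ 2.52 s

ω_n = √1.66 = 1.29 rad/s; ζ = 0.645/(2·1.29) = 0.250.
ω_d = 1.29·√(1 − 0.250²) = 1.25 rad/s. Then t_p = π/ω_d = 2.52 s.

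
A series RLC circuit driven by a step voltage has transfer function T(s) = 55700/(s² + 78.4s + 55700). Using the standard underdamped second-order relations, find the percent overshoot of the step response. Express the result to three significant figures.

%OS ≈ 58.9%

Matching coefficients with s² + 2ζω_n s + ω_n² gives ω_n² = 55700 ⇒ ω_n = 236 rad/s, and ζ = 78.4/(2ω_n) = 0.166.
Overshoot: exp(−π·0.166/√(1−0.166²)) = 0.589, i.e. 58.9%.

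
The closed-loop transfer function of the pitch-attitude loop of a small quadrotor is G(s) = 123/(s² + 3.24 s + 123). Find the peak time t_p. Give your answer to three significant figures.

Matching coefficients with s² + 2ζω_n s + ω_n² gives ω_n² = 123 ⇒ ω_n = 11.1 rad/s, and ζ = 3.24/(2ω_n) = 0.146.
The damped frequency ω_d = ω_n√(1−ζ²) = 11.0 rad/s. Then t_p = π/ω_d = 0.286 s.

t_p ≈ 0.286 s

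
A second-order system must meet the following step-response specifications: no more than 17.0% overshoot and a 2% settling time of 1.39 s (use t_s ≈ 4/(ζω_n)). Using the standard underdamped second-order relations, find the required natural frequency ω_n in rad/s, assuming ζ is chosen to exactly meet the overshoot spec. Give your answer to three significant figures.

ω_n ≈ 5.86 rad/s

Inverting the overshoot relation: ζ = |ln 0.170|/√(π² + ln²0.170) = 0.491.
From t_s ≈ 4/(ζω_n): ω_n = 4/(ζ·t_s) = 4/(0.491·1.39) = 5.86 rad/s.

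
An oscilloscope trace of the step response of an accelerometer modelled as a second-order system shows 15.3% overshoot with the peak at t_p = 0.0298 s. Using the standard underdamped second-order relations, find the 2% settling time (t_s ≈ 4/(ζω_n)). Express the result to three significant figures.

t_s ≈ 0.0635 s

From the overshoot, ζ = −ln(OS)/√(π²+ln²(OS)) = 0.513.
t_p = π/ω_d ⇒ ω_d = 105 rad/s; then ω_n = ω_d/√(1−ζ²) = 123 rad/s.
t_s ≈ 4/(ζω_n) = 4/(0.513·123) = 0.0635 s.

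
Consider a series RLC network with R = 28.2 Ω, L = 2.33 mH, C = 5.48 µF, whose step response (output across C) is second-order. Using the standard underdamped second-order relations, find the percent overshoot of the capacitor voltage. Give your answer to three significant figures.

For a series RLC circuit (capacitor voltage as output), ω_n = 1/√(LC) = 1/√(2.33 mH · 5.48 µF) = 8850 rad/s.
ζ = (R/2)·√(C/L) = (28.2/2)·√(5.48 µF/2.33 mH) = 0.684.
Overshoot: exp(−π·0.684/√(1−0.684²)) = 0.0526, i.e. 5.26%.

%OS ≈ 5.26%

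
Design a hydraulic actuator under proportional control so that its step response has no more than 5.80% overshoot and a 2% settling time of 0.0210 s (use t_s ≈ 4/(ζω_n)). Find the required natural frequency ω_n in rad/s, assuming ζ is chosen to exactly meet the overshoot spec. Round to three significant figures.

ω_n ≈ 284 rad/s

Inverting the overshoot relation: ζ = |ln 0.0580|/√(π² + ln²0.0580) = 0.672.
Then ω_n = 4/(ζ t_s) = 4/(0.672 × 0.0210) = 284 rad/s.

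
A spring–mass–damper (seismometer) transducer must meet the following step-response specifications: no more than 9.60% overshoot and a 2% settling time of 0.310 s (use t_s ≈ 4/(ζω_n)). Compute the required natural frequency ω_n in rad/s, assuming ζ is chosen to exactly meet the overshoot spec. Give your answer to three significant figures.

ω_n ≈ 21.6 rad/s

Inverting the overshoot relation: ζ = |ln 0.0960|/√(π² + ln²0.0960) = 0.598.
From t_s ≈ 4/(ζω_n): ω_n = 4/(ζ·t_s) = 4/(0.598·0.310) = 21.6 rad/s.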